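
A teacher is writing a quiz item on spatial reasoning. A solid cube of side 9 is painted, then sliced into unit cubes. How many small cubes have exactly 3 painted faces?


Large cube: 9 x 9 x 9, cut into unit cubes.
Cubes with 3 painted faces are at the corners. A cube always has 8 corners.
Count = 8
8 unit cubes


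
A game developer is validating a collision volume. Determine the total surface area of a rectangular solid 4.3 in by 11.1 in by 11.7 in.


Shape: rectangular prism
l = 4.3 in, w = 11.1 in, h = 11.7 in
Formula: SA = 2(lw + lh + wh)
lw = 47.73, lh = 50.31, wh = 129.87
lw + lh + wh = 227.91
SA = 2 * 227.91
SA = 455.82
455.82 in^2


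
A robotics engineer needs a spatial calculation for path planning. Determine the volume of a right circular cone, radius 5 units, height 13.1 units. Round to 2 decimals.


Shape: cone
Radius r = 5 units, Height h = 13.1 units
Formula: V = (1/3) * pi * r^2 * h
r^2 = 25
pi * r^2 * h = pi * 25 * 13.1 = 327.5 * pi
V = 327.5 * pi / 3
V = 342.96
342.96 units^3


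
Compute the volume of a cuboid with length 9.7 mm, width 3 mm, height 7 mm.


Shape: rectangular prism
l = 9.7 mm, w = 3 mm, h = 7 mm
Formula: V = l * w * h
V = 9.7 * 3 * 7
V = 29.1 * 7
V = 203.7
203.7 mm^3


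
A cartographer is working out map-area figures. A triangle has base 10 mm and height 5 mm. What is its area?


Shape: triangle
Base b = 10 mm, Height h = 5 mm
Formula: A = (1/2) * b * h
A = 0.5 * 10 * 5
A = 0.5 * 50
A = 25
25 mm^2


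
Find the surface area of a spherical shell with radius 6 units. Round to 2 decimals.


Shape: sphere
Radius r = 6 units
Formula: SA = 4 * pi * r^2
r^2 = 36
SA = 4 * pi * 36
SA = 144 * pi
SA = 452.39
452.39 units^2


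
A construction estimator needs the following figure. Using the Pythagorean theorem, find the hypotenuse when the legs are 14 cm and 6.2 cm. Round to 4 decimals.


Shape: right triangle
Legs a = 14 cm, b = 6.2 cm
Formula: c = sqrt(a^2 + b^2)
a^2 = 196, b^2 = 38.44
a^2 + b^2 = 234.44
c = sqrt(234.44)
c = 15.3114
15.3114 cm


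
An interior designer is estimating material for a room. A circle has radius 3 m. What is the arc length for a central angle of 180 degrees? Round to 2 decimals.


Shape: circular arc
Radius r = 3 m, Angle = 180 degrees
Formula: L = (angle/360) * 2 * pi * r
2 * pi * r = 6 * pi
L = (180/360) * 6 * pi
L = 3 * pi
L = 9.42
9.42 m


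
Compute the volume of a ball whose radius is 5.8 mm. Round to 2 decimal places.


Shape: sphere
Radius r = 5.8 mm
Formula: V = (4/3) * pi * r^3
r^3 = 195.112
(4/3) * 195.112 = 260.149333
V = 260.149333 * pi
V = 817.28
817.28 mm^3


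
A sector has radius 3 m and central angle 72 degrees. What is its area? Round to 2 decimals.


Shape: circular sector
Radius r = 3 m, Angle = 72 degrees
Formula: A = (angle/360) * pi * r^2
r^2 = 9
Fraction of circle = 72/360
A = (72/360) * pi * 9
A = 1.8 * pi
A = 5.65
5.65 m^2


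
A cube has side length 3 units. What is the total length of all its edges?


Shape: cube
Side s = 3 units
A cube has 12 edges, all equal.
Formula: total edge length = 12 * s
Total = 12 * 3
Total = 36
36 units


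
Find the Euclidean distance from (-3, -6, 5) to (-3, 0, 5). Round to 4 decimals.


3D distance between two points
P1 = (-3, -6, 5), P2 = (-3, 0, 5)
Formula: d = sqrt((x2-x1)^2 + (y2-y1)^2 + (z2-z1)^2)
dx = -3 - -3 = 0
dy = 0 - -6 = 6
dz = 5 - 5 = 0
dx^2 + dy^2 + dz^2 = 0 + 36 + 0 = 36
d = sqrt(36)
d = 6.0
6 units


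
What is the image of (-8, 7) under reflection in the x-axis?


Transformation: reflection
Original point: (-8, 7)
Rule for reflection over the x-axis: (x, y) -> (x, -y)
Apply: (-8, 7) -> (-8, -7)
(-8, -7)


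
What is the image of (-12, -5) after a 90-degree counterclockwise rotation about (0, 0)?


Transformation: rotation about the origin
Original point: (-12, -5)
Rule for 90 deg counterclockwise: (x, y) -> (-y, x)
Apply: (-12, -5) -> (5, -12)
(5, -12)


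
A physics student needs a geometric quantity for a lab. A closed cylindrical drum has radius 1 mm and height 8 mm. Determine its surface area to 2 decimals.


Shape: closed cylinder
Radius r = 1 mm, Height h = 8 mm
Formula: SA = 2*pi*r^2 + 2*pi*r*h = 2*pi*r*(r + h)
r + h = 9
2 * r * (r + h) = 2 * 1 * 9 = 18
SA = 18 * pi
SA = 56.55
56.55 mm^2


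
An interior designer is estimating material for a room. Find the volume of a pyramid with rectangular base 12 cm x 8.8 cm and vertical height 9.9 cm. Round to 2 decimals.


Shape: rectangular pyramid
Base: 12 cm x 8.8 cm, Height h = 9.9 cm
Formula: V = (1/3) * base_area * h
base_area = 12 * 8.8 = 105.6
base_area * h = 105.6 * 9.9 = 1045.44
V = 1045.44 / 3
V = 348.48
348.48 cm^3


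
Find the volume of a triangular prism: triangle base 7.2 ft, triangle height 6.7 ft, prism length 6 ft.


Shape: triangular prism
Triangle base = 7.2 ft, triangle height = 6.7 ft, prism length L = 6 ft
Formula: V = (1/2 * b * h_tri) * L
Cross-section area = 0.5 * 7.2 * 6.7 = 24.12
V = 24.12 * 6
V = 144.72
144.72 ft^3


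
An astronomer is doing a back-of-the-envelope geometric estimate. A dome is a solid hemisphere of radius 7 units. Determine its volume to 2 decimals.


Shape: hemisphere (half of a sphere)
Radius r = 7 units
Formula: V = (1/2) * (4/3) * pi * r^3 = (2/3) * pi * r^3
r^3 = 343
(2/3) * 343 = 228.666667
V = 228.666667 * pi
V = 718.38
718.38 units^3


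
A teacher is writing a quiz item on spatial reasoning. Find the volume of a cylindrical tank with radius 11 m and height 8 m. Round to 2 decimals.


Shape: cylinder
Radius r = 11 m, Height h = 8 m
Formula: V = pi * r^2 * h
r^2 = 121
V = pi * 121 * 8
V = 968 * pi
V = 3041.06
3041.06 m^3


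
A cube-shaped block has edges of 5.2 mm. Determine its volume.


Shape: cube
Side s = 5.2 mm
Formula: V = s^3
V = 5.2 * 5.2 * 5.2
V = 27.04 * 5.2
V = 140.608
140.608 mm^3


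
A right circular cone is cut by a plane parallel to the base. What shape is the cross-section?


Solid: right circular cone
Cutting plane: parallel to the base
Visualize the intersection of the plane with the solid's surface.
The boundary of the cut region is a circle.
circle


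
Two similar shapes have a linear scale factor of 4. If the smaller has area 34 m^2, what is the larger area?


Linear scale factor k = 4
Original area = 34 m^2
Rule: under a linear scaling by k, areas scale by k^2.
k^2 = 4^2 = 16
New area = 34 * 16
New area = 544
544 m^2


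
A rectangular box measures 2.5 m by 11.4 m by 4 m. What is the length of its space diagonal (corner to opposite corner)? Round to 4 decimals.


Shape: rectangular box (space diagonal)
l = 2.5 m, w = 11.4 m, h = 4 m
Visualize: the diagonal of the base, then a right triangle with that diagonal and the height.
Formula: d = sqrt(l^2 + w^2 + h^2)
l^2 + w^2 + h^2 = 6.25 + 129.96 + 16 = 152.21
d = sqrt(152.21)
d = 12.3373
12.3373 m


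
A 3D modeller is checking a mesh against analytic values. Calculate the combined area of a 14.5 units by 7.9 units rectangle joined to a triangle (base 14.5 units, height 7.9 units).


Composite shape: rectangle + triangle
Rectangle area = 14.5 * 7.9 = 114.55
Triangle area = 0.5 * 14.5 * 7.9 = 57.275
Total = 114.55 + 57.275
Total = 171.825
171.825 units^2


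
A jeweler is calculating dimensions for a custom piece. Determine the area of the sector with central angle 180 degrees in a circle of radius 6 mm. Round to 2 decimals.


Shape: circular sector
Radius r = 6 mm, Angle = 180 degrees
Formula: A = (angle/360) * pi * r^2
r^2 = 36
Fraction of circle = 180/360
A = (180/360) * pi * 36
A = 18 * pi
A = 56.55
56.55 mm^2


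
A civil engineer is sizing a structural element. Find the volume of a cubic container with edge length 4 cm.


Shape: cube
Side s = 4 cm
Formula: V = s^3
V = 4 * 4 * 4
V = 16 * 4
V = 64
64 cm^3


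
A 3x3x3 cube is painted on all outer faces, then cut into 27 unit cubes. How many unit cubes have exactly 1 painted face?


Large cube: 3 x 3 x 3, cut into unit cubes.
n = 3, so n - 2 = 1
Cubes with 1 painted face lie in the interior of each face.
A cube has 6 faces; each contributes (n - 2)^2 = 1 such cubes.
Count = 6 * 1 = 6
6 unit cubes


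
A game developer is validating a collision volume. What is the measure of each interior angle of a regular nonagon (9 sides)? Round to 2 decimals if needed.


Shape: regular nonagon (9 sides)
Formula: interior angle = (n - 2) * 180 / n
(n - 2) = 7
(n - 2) * 180 = 1260
angle = 1260 / 9
angle = 140
140 degrees


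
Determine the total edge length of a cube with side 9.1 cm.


Shape: cube
Side s = 9.1 cm
A cube has 12 edges, all equal.
Formula: total edge length = 12 * s
Total = 12 * 9.1
Total = 109.2
109.2 cm


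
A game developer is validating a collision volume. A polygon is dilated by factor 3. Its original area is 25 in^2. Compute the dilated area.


Linear scale factor k = 3
Original area = 25 in^2
Rule: under a linear scaling by k, areas scale by k^2.
k^2 = 3^2 = 9
New area = 25 * 9
New area = 225
225 in^2


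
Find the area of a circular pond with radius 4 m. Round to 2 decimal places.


Shape: circle
Radius r = 4 m
Formula: A = pi * r^2
r^2 = 4^2 = 16
A = pi * 16
A = 50.27
50.27 m^2


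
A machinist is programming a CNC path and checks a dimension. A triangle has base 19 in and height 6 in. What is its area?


Shape: triangle
Base b = 19 in, Height h = 6 in
Formula: A = (1/2) * b * h
A = 0.5 * 19 * 6
A = 0.5 * 114
A = 57
57 in^2


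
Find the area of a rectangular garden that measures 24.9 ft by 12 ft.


Shape: rectangle
Length l = 24.9 ft, Width w = 12 ft
Formula: A = l * w
A = 24.9 * 12
A = 298.8
298.8 ft^2


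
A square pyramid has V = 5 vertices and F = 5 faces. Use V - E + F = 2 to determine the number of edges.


Polyhedron: square pyramid
Euler's formula for convex polyhedra: V - E + F = 2
Given: V = 5 vertices and F = 5 faces
Solve for E:
E = V + F - 2 = 5 + 5 - 2 = 8
8 edges


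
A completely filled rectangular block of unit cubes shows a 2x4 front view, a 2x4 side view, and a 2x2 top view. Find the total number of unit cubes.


Orthographic views of a solid rectangular block:
Front view 2 x 4 -> length = 2, height = 4
Side view 2 x 4 -> width = 2, height = 4 (consistent)
Top view 2 x 2 -> confirms length = 2, width = 2
The block is 2 x 2 x 4.
Total unit cubes = 2 * 2 * 4 = 16
16 unit cubes


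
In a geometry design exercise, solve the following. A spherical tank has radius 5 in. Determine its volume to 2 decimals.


Shape: sphere
Radius r = 5 in
Formula: V = (4/3) * pi * r^3
r^3 = 125
(4/3) * 125 = 166.666667
V = 166.666667 * pi
V = 523.6
523.6 in^3


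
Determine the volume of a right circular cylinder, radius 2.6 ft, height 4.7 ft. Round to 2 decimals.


Shape: cylinder
Radius r = 2.6 ft, Height h = 4.7 ft
Formula: V = pi * r^2 * h
r^2 = 6.76
V = pi * 6.76 * 4.7
V = 31.772 * pi
V = 99.81
99.81 ft^3


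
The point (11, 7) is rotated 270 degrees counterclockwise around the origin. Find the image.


Transformation: rotation about the origin
Original point: (11, 7)
Rule for 270 deg counterclockwise: (x, y) -> (y, -x)
Apply: (11, 7) -> (7, -11)
(7, -11)


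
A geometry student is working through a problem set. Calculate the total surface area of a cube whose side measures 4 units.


Shape: cube
Side s = 4 units
A cube has 6 square faces.
Formula: SA = 6 * s^2
s^2 = 16
SA = 6 * 16
SA = 96
96 units^2


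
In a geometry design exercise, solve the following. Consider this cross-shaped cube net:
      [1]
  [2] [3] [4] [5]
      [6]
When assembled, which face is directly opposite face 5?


Net: cross layout. Take square 3 as the base (bottom).
Fold the four squares in the horizontal row up around 3: 2 -> left, 4 -> right, 5 wraps to the top.
Fold 1 and 6 up from 3: 1 -> back, 6 -> front.
Opposite pairs are therefore: (1, 6), (2, 4), (3, 5).
Face 5 is opposite face 3.
face 3


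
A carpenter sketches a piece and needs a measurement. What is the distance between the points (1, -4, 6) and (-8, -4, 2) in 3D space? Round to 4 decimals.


3D distance between two points
P1 = (1, -4, 6), P2 = (-8, -4, 2)
Formula: d = sqrt((x2-x1)^2 + (y2-y1)^2 + (z2-z1)^2)
dx = -8 - 1 = -9
dy = -4 - -4 = 0
dz = 2 - 6 = -4
dx^2 + dy^2 + dz^2 = 81 + 0 + 16 = 97
d = sqrt(97)
d = 9.8489
9.8489 units


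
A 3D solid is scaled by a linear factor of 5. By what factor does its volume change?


Linear scale factor k = 5
Rule: under a linear scaling by k, volumes scale by k^3.
k^3 = 5 * 5 * 5
k^3 = 25 * 5
k^3 = 125
Volume scales by a factor of 125.
125 (dimensionless)


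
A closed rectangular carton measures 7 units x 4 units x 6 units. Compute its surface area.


Shape: rectangular prism
l = 7 units, w = 4 units, h = 6 units
Formula: SA = 2(lw + lh + wh)
lw = 28, lh = 42, wh = 24
lw + lh + wh = 94
SA = 2 * 94
SA = 188
188 units^2


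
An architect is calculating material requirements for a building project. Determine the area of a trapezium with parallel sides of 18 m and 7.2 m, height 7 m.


Shape: trapezoid
Parallel sides a = 18 m, b = 7.2 m; Height h = 7 m
Formula: A = (a + b) * h / 2
a + b = 18 + 7.2 = 25.2
A = 25.2 * 7 / 2
A = 176.4 / 2
A = 88.2
88.2 m^2


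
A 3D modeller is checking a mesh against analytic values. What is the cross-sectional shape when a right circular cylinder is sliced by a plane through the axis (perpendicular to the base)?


Solid: right circular cylinder
Cutting plane: through the axis (perpendicular to the base)
Visualize the intersection of the plane with the solid's surface.
The boundary of the cut region is a rectangle.
rectangle


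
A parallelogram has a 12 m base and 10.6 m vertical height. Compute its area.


Shape: parallelogram
Base b = 12 m, Height h = 10.6 m
Formula: A = b * h
A = 12 * 10.6
A = 127.2
127.2 m^2


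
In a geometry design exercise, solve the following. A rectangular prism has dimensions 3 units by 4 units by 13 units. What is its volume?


Shape: rectangular prism
l = 3 units, w = 4 units, h = 13 units
Formula: V = l * w * h
V = 3 * 4 * 13
V = 12 * 13
V = 156
156 units^3


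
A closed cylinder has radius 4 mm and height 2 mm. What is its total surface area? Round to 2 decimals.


Shape: closed cylinder
Radius r = 4 mm, Height h = 2 mm
Formula: SA = 2*pi*r^2 + 2*pi*r*h = 2*pi*r*(r + h)
r + h = 6
2 * r * (r + h) = 2 * 4 * 6 = 48
SA = 48 * pi
SA = 150.8
150.8 mm^2


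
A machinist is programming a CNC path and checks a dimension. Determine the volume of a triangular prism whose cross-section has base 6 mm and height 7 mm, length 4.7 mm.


Shape: triangular prism
Triangle base = 6 mm, triangle height = 7 mm, prism length L = 4.7 mm
Formula: V = (1/2 * b * h_tri) * L
Cross-section area = 0.5 * 6 * 7 = 21
V = 21 * 4.7
V = 98.7
98.7 mm^3


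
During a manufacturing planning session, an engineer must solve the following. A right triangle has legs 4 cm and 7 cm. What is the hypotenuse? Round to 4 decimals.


Shape: right triangle
Legs a = 4 cm, b = 7 cm
Formula: c = sqrt(a^2 + b^2)
a^2 = 16, b^2 = 49
a^2 + b^2 = 65
c = sqrt(65)
c = 8.0623
8.0623 cm


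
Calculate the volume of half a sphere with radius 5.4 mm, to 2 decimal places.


Shape: hemisphere (half of a sphere)
Radius r = 5.4 mm
Formula: V = (1/2) * (4/3) * pi * r^3 = (2/3) * pi * r^3
r^3 = 157.464
(2/3) * 157.464 = 104.976
V = 104.976 * pi
V = 329.79
329.79 mm^3


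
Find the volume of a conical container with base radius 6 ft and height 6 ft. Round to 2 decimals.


Shape: cone
Radius r = 6 ft, Height h = 6 ft
Formula: V = (1/3) * pi * r^2 * h
r^2 = 36
pi * r^2 * h = pi * 36 * 6 = 216 * pi
V = 216 * pi / 3
V = 226.19
226.19 ft^3


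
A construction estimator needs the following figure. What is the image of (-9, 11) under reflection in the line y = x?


Transformation: reflection
Original point: (-9, 11)
Rule for reflection over y = x: (x, y) -> (y, x)
Apply: (-9, 11) -> (11, -9)
(11, -9)


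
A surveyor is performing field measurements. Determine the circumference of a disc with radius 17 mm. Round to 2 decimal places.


Shape: circle
Radius r = 17 mm
Formula: C = 2 * pi * r
C = 2 * pi * 17
C = 34 * pi
C = 106.81
106.81 mm


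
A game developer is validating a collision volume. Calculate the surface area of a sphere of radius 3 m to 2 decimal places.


Shape: sphere
Radius r = 3 m
Formula: SA = 4 * pi * r^2
r^2 = 9
SA = 4 * pi * 9
SA = 36 * pi
SA = 113.1
113.1 m^2


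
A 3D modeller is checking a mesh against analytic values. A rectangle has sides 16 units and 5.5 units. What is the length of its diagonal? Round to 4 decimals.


Shape: rectangle (diagonal via Pythagoras)
Sides: 16 units and 5.5 units
Formula: d = sqrt(l^2 + w^2)
l^2 = 256, w^2 = 30.25
l^2 + w^2 = 286.25
d = sqrt(286.25)
d = 16.9189
16.9189 units


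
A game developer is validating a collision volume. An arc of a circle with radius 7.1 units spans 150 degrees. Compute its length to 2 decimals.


Shape: circular arc
Radius r = 7.1 units, Angle = 150 degrees
Formula: L = (angle/360) * 2 * pi * r
2 * pi * r = 14.2 * pi
L = (150/360) * 14.2 * pi
L = 5.916667 * pi
L = 18.59
18.59 units


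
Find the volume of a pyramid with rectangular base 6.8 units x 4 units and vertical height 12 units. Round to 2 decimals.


Shape: rectangular pyramid
Base: 6.8 units x 4 units, Height h = 12 units
Formula: V = (1/3) * base_area * h
base_area = 6.8 * 4 = 27.2
base_area * h = 27.2 * 12 = 326.4
V = 326.4 / 3
V = 108.8
108.8 units^3


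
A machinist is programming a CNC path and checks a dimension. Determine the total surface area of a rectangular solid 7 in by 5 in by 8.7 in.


Shape: rectangular prism
l = 7 in, w = 5 in, h = 8.7 in
Formula: SA = 2(lw + lh + wh)
lw = 35, lh = 60.9, wh = 43.5
lw + lh + wh = 139.4
SA = 2 * 139.4
SA = 278.8
278.8 in^2


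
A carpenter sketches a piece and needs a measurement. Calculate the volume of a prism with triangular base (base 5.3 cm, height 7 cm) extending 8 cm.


Shape: triangular prism
Triangle base = 5.3 cm, triangle height = 7 cm, prism length L = 8 cm
Formula: V = (1/2 * b * h_tri) * L
Cross-section area = 0.5 * 5.3 * 7 = 18.55
V = 18.55 * 8
V = 148.4
148.4 cm^3


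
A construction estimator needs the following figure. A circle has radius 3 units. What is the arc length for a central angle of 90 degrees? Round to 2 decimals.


Shape: circular arc
Radius r = 3 units, Angle = 90 degrees
Formula: L = (angle/360) * 2 * pi * r
2 * pi * r = 6 * pi
L = (90/360) * 6 * pi
L = 1.5 * pi
L = 4.71
4.71 units


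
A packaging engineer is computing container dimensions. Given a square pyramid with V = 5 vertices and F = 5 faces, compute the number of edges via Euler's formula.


Polyhedron: square pyramid
Euler's formula for convex polyhedra: V - E + F = 2
Given: V = 5 vertices and F = 5 faces
Solve for E:
E = V + F - 2 = 5 + 5 - 2 = 8
8 edges


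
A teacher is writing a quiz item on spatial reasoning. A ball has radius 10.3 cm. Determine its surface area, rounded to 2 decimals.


Shape: sphere
Radius r = 10.3 cm
Formula: SA = 4 * pi * r^2
r^2 = 106.09
SA = 4 * pi * 106.09
SA = 424.36 * pi
SA = 1333.17
1333.17 cm^2


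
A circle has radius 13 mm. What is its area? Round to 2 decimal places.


Shape: circle
Radius r = 13 mm
Formula: A = pi * r^2
r^2 = 13^2 = 169
A = pi * 169
A = 530.93
530.93 mm^2


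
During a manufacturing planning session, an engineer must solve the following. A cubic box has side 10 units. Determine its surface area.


Shape: cube
Side s = 10 units
A cube has 6 square faces.
Formula: SA = 6 * s^2
s^2 = 100
SA = 6 * 100
SA = 600
600 units^2


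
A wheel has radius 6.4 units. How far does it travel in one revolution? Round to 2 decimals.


Shape: circle
Radius r = 6.4 units
Formula: C = 2 * pi * r
C = 2 * pi * 6.4
C = 12.8 * pi
C = 40.21
40.21 units


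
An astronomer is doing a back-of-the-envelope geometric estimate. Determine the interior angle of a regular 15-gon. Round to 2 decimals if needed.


Shape: regular pentadecagon (15 sides)
Formula: interior angle = (n - 2) * 180 / n
(n - 2) = 13
(n - 2) * 180 = 2340
angle = 2340 / 15
angle = 156
156 degrees


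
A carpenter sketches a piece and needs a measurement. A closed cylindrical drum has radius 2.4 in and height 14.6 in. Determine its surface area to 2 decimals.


Shape: closed cylinder
Radius r = 2.4 in, Height h = 14.6 in
Formula: SA = 2*pi*r^2 + 2*pi*r*h = 2*pi*r*(r + h)
r + h = 17
2 * r * (r + h) = 2 * 2.4 * 17 = 81.6
SA = 81.6 * pi
SA = 256.35
256.35 in^2


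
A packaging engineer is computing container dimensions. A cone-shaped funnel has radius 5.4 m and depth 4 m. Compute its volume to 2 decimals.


Shape: cone
Radius r = 5.4 m, Height h = 4 m
Formula: V = (1/3) * pi * r^2 * h
r^2 = 29.16
pi * r^2 * h = pi * 29.16 * 4 = 116.64 * pi
V = 116.64 * pi / 3
V = 122.15
122.15 m^3


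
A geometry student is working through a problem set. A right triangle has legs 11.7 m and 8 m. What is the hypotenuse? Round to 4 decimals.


Shape: right triangle
Legs a = 11.7 m, b = 8 m
Formula: c = sqrt(a^2 + b^2)
a^2 = 136.89, b^2 = 64
a^2 + b^2 = 200.89
c = sqrt(200.89)
c = 14.1736
14.1736 m


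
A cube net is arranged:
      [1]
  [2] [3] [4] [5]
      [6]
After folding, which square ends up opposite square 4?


Net: cross layout. Take square 3 as the base (bottom).
Fold the four squares in the horizontal row up around 3: 2 -> left, 4 -> right, 5 wraps to the top.
Fold 1 and 6 up from 3: 1 -> back, 6 -> front.
Opposite pairs are therefore: (1, 6), (2, 4), (3, 5).
Face 4 is opposite face 2.
face 2


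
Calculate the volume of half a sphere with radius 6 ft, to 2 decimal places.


Shape: hemisphere (half of a sphere)
Radius r = 6 ft
Formula: V = (1/2) * (4/3) * pi * r^3 = (2/3) * pi * r^3
r^3 = 216
(2/3) * 216 = 144
V = 144 * pi
V = 452.39
452.39 ft^3


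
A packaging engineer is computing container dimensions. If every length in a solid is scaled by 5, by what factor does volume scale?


Linear scale factor k = 5
Rule: under a linear scaling by k, volumes scale by k^3.
k^3 = 5 * 5 * 5
k^3 = 25 * 5
k^3 = 125
Volume scales by a factor of 125.
125 (dimensionless)


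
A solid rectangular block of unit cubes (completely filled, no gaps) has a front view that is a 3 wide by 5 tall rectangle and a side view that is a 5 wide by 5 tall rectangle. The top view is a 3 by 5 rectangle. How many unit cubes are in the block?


Orthographic views of a solid rectangular block:
Front view 3 x 5 -> length = 3, height = 5
Side view 5 x 5 -> width = 5, height = 5 (consistent)
Top view 3 x 5 -> confirms length = 3, width = 5
The block is 3 x 5 x 5.
Total unit cubes = 3 * 5 * 5 = 75
75 unit cubes


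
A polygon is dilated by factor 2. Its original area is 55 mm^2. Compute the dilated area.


Linear scale factor k = 2
Original area = 55 mm^2
Rule: under a linear scaling by k, areas scale by k^2.
k^2 = 2^2 = 4
New area = 55 * 4
New area = 220
220 mm^2


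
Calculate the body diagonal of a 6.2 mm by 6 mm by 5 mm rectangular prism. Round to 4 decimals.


Shape: rectangular box (space diagonal)
l = 6.2 mm, w = 6 mm, h = 5 mm
Visualize: the diagonal of the base, then a right triangle with that diagonal and the height.
Formula: d = sqrt(l^2 + w^2 + h^2)
l^2 + w^2 + h^2 = 38.44 + 36 + 25 = 99.44
d = sqrt(99.44)
d = 9.972
9.972 mm


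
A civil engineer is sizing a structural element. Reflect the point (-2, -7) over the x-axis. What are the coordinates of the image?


Transformation: reflection
Original point: (-2, -7)
Rule for reflection over the x-axis: (x, y) -> (x, -y)
Apply: (-2, -7) -> (-2, 7)
(-2, 7)


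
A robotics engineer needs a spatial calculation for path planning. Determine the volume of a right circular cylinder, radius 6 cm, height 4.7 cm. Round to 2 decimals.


Shape: cylinder
Radius r = 6 cm, Height h = 4.7 cm
Formula: V = pi * r^2 * h
r^2 = 36
V = pi * 36 * 4.7
V = 169.2 * pi
V = 531.56
531.56 cm^3


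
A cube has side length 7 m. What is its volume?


Shape: cube
Side s = 7 m
Formula: V = s^3
V = 7 * 7 * 7
V = 49 * 7
V = 343
343 m^3


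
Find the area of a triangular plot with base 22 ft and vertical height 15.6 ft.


Shape: triangle
Base b = 22 ft, Height h = 15.6 ft
Formula: A = (1/2) * b * h
A = 0.5 * 22 * 15.6
A = 0.5 * 343.2
A = 171.6
171.6 ft^2


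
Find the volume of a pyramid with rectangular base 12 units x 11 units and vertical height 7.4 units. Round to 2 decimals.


Shape: rectangular pyramid
Base: 12 units x 11 units, Height h = 7.4 units
Formula: V = (1/3) * base_area * h
base_area = 12 * 11 = 132
base_area * h = 132 * 7.4 = 976.8
V = 976.8 / 3
V = 325.6
325.6 units^3


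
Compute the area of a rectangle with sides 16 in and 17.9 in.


Shape: rectangle
Length l = 16 in, Width w = 17.9 in
Formula: A = l * w
A = 16 * 17.9
A = 286.4
286.4 in^2


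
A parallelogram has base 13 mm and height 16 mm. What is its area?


Shape: parallelogram
Base b = 13 mm, Height h = 16 mm
Formula: A = b * h
A = 13 * 16
A = 208
208 mm^2


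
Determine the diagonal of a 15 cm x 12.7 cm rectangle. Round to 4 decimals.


Shape: rectangle (diagonal via Pythagoras)
Sides: 15 cm and 12.7 cm
Formula: d = sqrt(l^2 + w^2)
l^2 = 225, w^2 = 161.29
l^2 + w^2 = 386.29
d = sqrt(386.29)
d = 19.6543
19.6543 cm


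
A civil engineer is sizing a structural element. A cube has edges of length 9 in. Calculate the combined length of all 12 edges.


Shape: cube
Side s = 9 in
A cube has 12 edges, all equal.
Formula: total edge length = 12 * s
Total = 12 * 9
Total = 108
108 in


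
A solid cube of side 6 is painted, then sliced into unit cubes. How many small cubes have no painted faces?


Large cube: 6 x 6 x 6, cut into unit cubes.
n = 6, so n - 2 = 4
Unpainted cubes form the interior (n - 2)^3 block.
(n - 2)^3 = 4^3 = 64
64 unit cubes


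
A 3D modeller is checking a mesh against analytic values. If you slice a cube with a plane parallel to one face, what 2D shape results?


Solid: cube
Cutting plane: parallel to one face
Visualize the intersection of the plane with the solid's surface.
The boundary of the cut region is a square.
square


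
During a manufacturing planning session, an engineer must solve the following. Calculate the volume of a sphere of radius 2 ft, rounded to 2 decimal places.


Shape: sphere
Radius r = 2 ft
Formula: V = (4/3) * pi * r^3
r^3 = 8
(4/3) * 8 = 10.666667
V = 10.666667 * pi
V = 33.51
33.51 ft^3


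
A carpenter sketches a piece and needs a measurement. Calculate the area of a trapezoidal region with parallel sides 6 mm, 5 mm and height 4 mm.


Shape: trapezoid
Parallel sides a = 6 mm, b = 5 mm; Height h = 4 mm
Formula: A = (a + b) * h / 2
a + b = 6 + 5 = 11
A = 11 * 4 / 2
A = 44 / 2
A = 22
22 mm^2


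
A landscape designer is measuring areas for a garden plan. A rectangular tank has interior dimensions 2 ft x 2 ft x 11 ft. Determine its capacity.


Shape: rectangular prism
l = 2 ft, w = 2 ft, h = 11 ft
Formula: V = l * w * h
V = 2 * 2 * 11
V = 4 * 11
V = 44
44 ft^3


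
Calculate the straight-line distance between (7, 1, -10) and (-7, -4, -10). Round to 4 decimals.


3D distance between two points
P1 = (7, 1, -10), P2 = (-7, -4, -10)
Formula: d = sqrt((x2-x1)^2 + (y2-y1)^2 + (z2-z1)^2)
dx = -7 - 7 = -14
dy = -4 - 1 = -5
dz = -10 - -10 = 0
dx^2 + dy^2 + dz^2 = 196 + 25 + 0 = 221
d = sqrt(221)
d = 14.8661
14.8661 units


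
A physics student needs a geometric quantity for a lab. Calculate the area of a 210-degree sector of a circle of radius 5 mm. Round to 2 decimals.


Shape: circular sector
Radius r = 5 mm, Angle = 210 degrees
Formula: A = (angle/360) * pi * r^2
r^2 = 25
Fraction of circle = 210/360
A = (210/360) * pi * 25
A = 14.583333 * pi
A = 45.81
45.81 mm^2


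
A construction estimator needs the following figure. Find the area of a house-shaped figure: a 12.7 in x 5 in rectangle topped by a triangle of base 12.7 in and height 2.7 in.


Composite shape: rectangle + triangle
Rectangle area = 12.7 * 5 = 63.5
Triangle area = 0.5 * 12.7 * 2.7 = 17.145
Total = 63.5 + 17.145
Total = 80.645
80.645 in^2


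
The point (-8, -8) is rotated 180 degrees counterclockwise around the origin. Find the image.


Transformation: rotation about the origin
Original point: (-8, -8)
Rule for 180 deg: (x, y) -> (-x, -y)
Apply: (-8, -8) -> (8, 8)
(8, 8)


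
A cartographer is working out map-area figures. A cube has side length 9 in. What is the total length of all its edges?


Shape: cube
Side s = 9 in
A cube has 12 edges, all equal.
Formula: total edge length = 12 * s
Total = 12 * 9
Total = 108
108 in


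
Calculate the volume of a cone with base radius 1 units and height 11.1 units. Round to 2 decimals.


Shape: cone
Radius r = 1 units, Height h = 11.1 units
Formula: V = (1/3) * pi * r^2 * h
r^2 = 1
pi * r^2 * h = pi * 1 * 11.1 = 11.1 * pi
V = 11.1 * pi / 3
V = 11.62
11.62 units^3


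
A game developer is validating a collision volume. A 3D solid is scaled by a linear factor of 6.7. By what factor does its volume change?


Linear scale factor k = 6.7
Rule: under a linear scaling by k, volumes scale by k^3.
k^3 = 6.7 * 6.7 * 6.7
k^3 = 44.89 * 6.7
k^3 = 300.763
Volume scales by a factor of 300.763.
300.763 (dimensionless)


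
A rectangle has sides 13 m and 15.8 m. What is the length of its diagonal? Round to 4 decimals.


Shape: rectangle (diagonal via Pythagoras)
Sides: 13 m and 15.8 m
Formula: d = sqrt(l^2 + w^2)
l^2 = 169, w^2 = 249.64
l^2 + w^2 = 418.64
d = sqrt(418.64)
d = 20.4607
20.4607 m


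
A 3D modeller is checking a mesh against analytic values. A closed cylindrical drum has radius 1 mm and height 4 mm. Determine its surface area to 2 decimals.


Shape: closed cylinder
Radius r = 1 mm, Height h = 4 mm
Formula: SA = 2*pi*r^2 + 2*pi*r*h = 2*pi*r*(r + h)
r + h = 5
2 * r * (r + h) = 2 * 1 * 5 = 10
SA = 10 * pi
SA = 31.42
31.42 mm^2


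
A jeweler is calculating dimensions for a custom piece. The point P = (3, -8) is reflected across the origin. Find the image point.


Transformation: reflection
Original point: (3, -8)
Rule for reflection through the origin: (x, y) -> (-x, -y)
Apply: (3, -8) -> (-3, 8)
(-3, 8)


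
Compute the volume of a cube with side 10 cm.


Shape: cube
Side s = 10 cm
Formula: V = s^3
V = 10 * 10 * 10
V = 100 * 10
V = 1000
1000 cm^3


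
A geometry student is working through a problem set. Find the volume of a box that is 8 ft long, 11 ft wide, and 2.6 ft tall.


Shape: rectangular prism
l = 8 ft, w = 11 ft, h = 2.6 ft
Formula: V = l * w * h
V = 8 * 11 * 2.6
V = 88 * 2.6
V = 228.8
228.8 ft^3


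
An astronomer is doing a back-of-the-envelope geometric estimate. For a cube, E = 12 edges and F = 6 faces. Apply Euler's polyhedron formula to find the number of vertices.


Polyhedron: cube
Euler's formula for convex polyhedra: V - E + F = 2
Given: E = 12 edges and F = 6 faces
Solve for V:
V = 2 + E - F = 2 + 12 - 6 = 8
8 vertices


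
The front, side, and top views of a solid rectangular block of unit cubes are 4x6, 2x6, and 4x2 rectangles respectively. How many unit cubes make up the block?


Orthographic views of a solid rectangular block:
Front view 4 x 6 -> length = 4, height = 6
Side view 2 x 6 -> width = 2, height = 6 (consistent)
Top view 4 x 2 -> confirms length = 4, width = 2
The block is 4 x 2 x 6.
Total unit cubes = 4 * 2 * 6 = 48
48 unit cubes


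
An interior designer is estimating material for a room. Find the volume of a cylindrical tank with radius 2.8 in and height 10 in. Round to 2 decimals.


Shape: cylinder
Radius r = 2.8 in, Height h = 10 in
Formula: V = pi * r^2 * h
r^2 = 7.84
V = pi * 7.84 * 10
V = 78.4 * pi
V = 246.3
246.3 in^3


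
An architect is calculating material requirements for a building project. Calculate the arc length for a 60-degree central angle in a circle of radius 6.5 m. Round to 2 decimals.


Shape: circular arc
Radius r = 6.5 m, Angle = 60 degrees
Formula: L = (angle/360) * 2 * pi * r
2 * pi * r = 13 * pi
L = (60/360) * 13 * pi
L = 2.166667 * pi
L = 6.81
6.81 m


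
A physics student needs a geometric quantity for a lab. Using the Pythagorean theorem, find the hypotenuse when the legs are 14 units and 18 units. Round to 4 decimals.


Shape: right triangle
Legs a = 14 units, b = 18 units
Formula: c = sqrt(a^2 + b^2)
a^2 = 196, b^2 = 324
a^2 + b^2 = 520
c = sqrt(520)
c = 22.8035
22.8035 units


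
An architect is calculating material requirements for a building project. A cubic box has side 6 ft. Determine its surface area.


Shape: cube
Side s = 6 ft
A cube has 6 square faces.
Formula: SA = 6 * s^2
s^2 = 36
SA = 6 * 36
SA = 216
216 ft^2


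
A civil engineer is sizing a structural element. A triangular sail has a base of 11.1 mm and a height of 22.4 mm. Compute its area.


Shape: triangle
Base b = 11.1 mm, Height h = 22.4 mm
Formula: A = (1/2) * b * h
A = 0.5 * 11.1 * 22.4
A = 0.5 * 248.64
A = 124.32
124.32 mm^2


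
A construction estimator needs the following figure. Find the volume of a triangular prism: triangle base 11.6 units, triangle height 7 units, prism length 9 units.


Shape: triangular prism
Triangle base = 11.6 units, triangle height = 7 units, prism length L = 9 units
Formula: V = (1/2 * b * h_tri) * L
Cross-section area = 0.5 * 11.6 * 7 = 40.6
V = 40.6 * 9
V = 365.4
365.4 units^3


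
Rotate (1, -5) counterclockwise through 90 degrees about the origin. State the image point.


Transformation: rotation about the origin
Original point: (1, -5)
Rule for 90 deg counterclockwise: (x, y) -> (-y, x)
Apply: (1, -5) -> (5, 1)
(5, 1)


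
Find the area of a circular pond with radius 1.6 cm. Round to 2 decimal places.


Shape: circle
Radius r = 1.6 cm
Formula: A = pi * r^2
r^2 = 1.6^2 = 2.56
A = pi * 2.56
A = 8.04
8.04 cm^2


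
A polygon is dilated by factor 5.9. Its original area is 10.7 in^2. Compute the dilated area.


Linear scale factor k = 5.9
Original area = 10.7 in^2
Rule: under a linear scaling by k, areas scale by k^2.
k^2 = 5.9^2 = 34.81
New area = 10.7 * 34.81
New area = 372.467
372.467 in^2


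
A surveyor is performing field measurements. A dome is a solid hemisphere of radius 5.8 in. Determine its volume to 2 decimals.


Shape: hemisphere (half of a sphere)
Radius r = 5.8 in
Formula: V = (1/2) * (4/3) * pi * r^3 = (2/3) * pi * r^3
r^3 = 195.112
(2/3) * 195.112 = 130.074667
V = 130.074667 * pi
V = 408.64
408.64 in^3


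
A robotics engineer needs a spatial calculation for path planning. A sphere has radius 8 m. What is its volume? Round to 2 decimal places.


Shape: sphere
Radius r = 8 m
Formula: V = (4/3) * pi * r^3
r^3 = 512
(4/3) * 512 = 682.666667
V = 682.666667 * pi
V = 2144.66
2144.66 m^3


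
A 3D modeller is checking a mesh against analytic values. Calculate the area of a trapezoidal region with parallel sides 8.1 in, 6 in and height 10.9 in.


Shape: trapezoid
Parallel sides a = 8.1 in, b = 6 in; Height h = 10.9 in
Formula: A = (a + b) * h / 2
a + b = 8.1 + 6 = 14.1
A = 14.1 * 10.9 / 2
A = 153.69 / 2
A = 76.845
76.845 in^2


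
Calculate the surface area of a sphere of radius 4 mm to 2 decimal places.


Shape: sphere
Radius r = 4 mm
Formula: SA = 4 * pi * r^2
r^2 = 16
SA = 4 * pi * 16
SA = 64 * pi
SA = 201.06
201.06 mm^2


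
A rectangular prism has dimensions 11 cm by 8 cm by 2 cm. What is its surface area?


Shape: rectangular prism
l = 11 cm, w = 8 cm, h = 2 cm
Formula: SA = 2(lw + lh + wh)
lw = 88, lh = 22, wh = 16
lw + lh + wh = 126
SA = 2 * 126
SA = 252
252 cm^2


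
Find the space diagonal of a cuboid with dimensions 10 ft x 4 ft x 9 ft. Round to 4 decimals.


Shape: rectangular box (space diagonal)
l = 10 ft, w = 4 ft, h = 9 ft
Visualize: the diagonal of the base, then a right triangle with that diagonal and the height.
Formula: d = sqrt(l^2 + w^2 + h^2)
l^2 + w^2 + h^2 = 100 + 16 + 81 = 197
d = sqrt(197)
d = 14.0357
14.0357 ft


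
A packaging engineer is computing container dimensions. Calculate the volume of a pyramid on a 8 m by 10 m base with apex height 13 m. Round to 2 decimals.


Shape: rectangular pyramid
Base: 8 m x 10 m, Height h = 13 m
Formula: V = (1/3) * base_area * h
base_area = 8 * 10 = 80
base_area * h = 80 * 13 = 1040
V = 1040 / 3
V = 346.67
346.67 m^3


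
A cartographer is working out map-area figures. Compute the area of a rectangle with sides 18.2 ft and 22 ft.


Shape: rectangle
Length l = 18.2 ft, Width w = 22 ft
Formula: A = l * w
A = 18.2 * 22
A = 400.4
400.4 ft^2


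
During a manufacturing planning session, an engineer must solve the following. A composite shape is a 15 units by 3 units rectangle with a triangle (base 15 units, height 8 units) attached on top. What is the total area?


Composite shape: rectangle + triangle
Rectangle area = 15 * 3 = 45
Triangle area = 0.5 * 15 * 8 = 60
Total = 45 + 60
Total = 105
105 units^2


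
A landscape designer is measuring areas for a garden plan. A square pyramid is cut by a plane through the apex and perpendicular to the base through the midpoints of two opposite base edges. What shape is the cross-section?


Solid: square pyramid
Cutting plane: through the apex and perpendicular to the base through the midpoints of two opposite base edges
Visualize the intersection of the plane with the solid's surface.
The boundary of the cut region is a isosceles triangle.
isosceles triangle


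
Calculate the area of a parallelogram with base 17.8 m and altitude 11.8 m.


Shape: parallelogram
Base b = 17.8 m, Height h = 11.8 m
Formula: A = b * h
A = 17.8 * 11.8
A = 210.04
210.04 m^2


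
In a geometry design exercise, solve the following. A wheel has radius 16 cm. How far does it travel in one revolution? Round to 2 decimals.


Shape: circle
Radius r = 16 cm
Formula: C = 2 * pi * r
C = 2 * pi * 16
C = 32 * pi
C = 100.53
100.53 cm


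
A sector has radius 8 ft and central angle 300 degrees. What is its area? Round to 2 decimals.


Shape: circular sector
Radius r = 8 ft, Angle = 300 degrees
Formula: A = (angle/360) * pi * r^2
r^2 = 64
Fraction of circle = 300/360
A = (300/360) * pi * 64
A = 53.333333 * pi
A = 167.55
167.55 ft^2


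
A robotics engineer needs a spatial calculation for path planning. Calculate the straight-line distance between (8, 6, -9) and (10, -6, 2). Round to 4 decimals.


3D distance between two points
P1 = (8, 6, -9), P2 = (10, -6, 2)
Formula: d = sqrt((x2-x1)^2 + (y2-y1)^2 + (z2-z1)^2)
dx = 10 - 8 = 2
dy = -6 - 6 = -12
dz = 2 - -9 = 11
dx^2 + dy^2 + dz^2 = 4 + 144 + 121 = 269
d = sqrt(269)
d = 16.4012
16.4012 units


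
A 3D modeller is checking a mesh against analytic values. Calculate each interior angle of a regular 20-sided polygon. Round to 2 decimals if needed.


Shape: regular icosagon (20 sides)
Formula: interior angle = (n - 2) * 180 / n
(n - 2) = 18
(n - 2) * 180 = 3240
angle = 3240 / 20
angle = 162
162 degrees


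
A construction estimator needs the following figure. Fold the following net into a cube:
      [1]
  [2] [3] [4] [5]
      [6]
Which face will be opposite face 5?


Net: cross layout. Take square 3 as the base (bottom).
Fold the four squares in the horizontal row up around 3: 2 -> left, 4 -> right, 5 wraps to the top.
Fold 1 and 6 up from 3: 1 -> back, 6 -> front.
Opposite pairs are therefore: (1, 6), (2, 4), (3, 5).
Face 5 is opposite face 3.
face 3


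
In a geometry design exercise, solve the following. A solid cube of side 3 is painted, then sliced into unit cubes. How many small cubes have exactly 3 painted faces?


Large cube: 3 x 3 x 3, cut into unit cubes.
Cubes with 3 painted faces are at the corners. A cube always has 8 corners.
Count = 8
8 unit cubes


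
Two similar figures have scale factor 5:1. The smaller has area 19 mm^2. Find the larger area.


Linear scale factor k = 5
Original area = 19 mm^2
Rule: under a linear scaling by k, areas scale by k^2.
k^2 = 5^2 = 25
New area = 19 * 25
New area = 475
475 mm^2


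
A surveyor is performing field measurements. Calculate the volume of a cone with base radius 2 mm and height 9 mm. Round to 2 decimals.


Shape: cone
Radius r = 2 mm, Height h = 9 mm
Formula: V = (1/3) * pi * r^2 * h
r^2 = 4
pi * r^2 * h = pi * 4 * 9 = 36 * pi
V = 36 * pi / 3
V = 37.7
37.7 mm^3
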